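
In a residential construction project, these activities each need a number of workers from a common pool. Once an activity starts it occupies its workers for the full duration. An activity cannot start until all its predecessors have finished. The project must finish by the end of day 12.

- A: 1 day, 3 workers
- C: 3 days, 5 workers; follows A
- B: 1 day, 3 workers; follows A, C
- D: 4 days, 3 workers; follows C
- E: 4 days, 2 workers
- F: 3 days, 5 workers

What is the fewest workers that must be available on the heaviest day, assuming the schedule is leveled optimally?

Early-start (A@1, C@2, B@5, D@5, E@1, F@1) gives peak 12: d1:10  d2:12  d3:12  d4:7  d5:6  d6:3  d7:3  d8:3  d9:0  d10:0  d11:0  d12:0.
Shift D→6, E→5, F→10.
Schedule A@1, C@2, B@5, D@6, E@5, F@10: d1:3  d2:5  d3:5  d4:5  d5:5  d6:5  d7:5  d8:5  d9:3  d10:5  d11:5  d12:5 — peak 5.
Total worker-days = 56 over 12 days ⇒ peak ≥ ⌈56/12⌉ = 5, so 5 is optimal.

5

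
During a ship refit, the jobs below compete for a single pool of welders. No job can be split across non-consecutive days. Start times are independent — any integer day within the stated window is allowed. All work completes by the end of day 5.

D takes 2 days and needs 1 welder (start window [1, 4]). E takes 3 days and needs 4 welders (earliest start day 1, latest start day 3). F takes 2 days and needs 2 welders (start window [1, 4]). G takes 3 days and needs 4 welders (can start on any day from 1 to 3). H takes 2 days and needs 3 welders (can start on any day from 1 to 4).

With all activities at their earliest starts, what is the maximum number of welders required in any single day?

Early-start schedule: D@1, E@1, F@1, G@1, H@1.
Load per day: day 1: 14, day 2: 14, day 3: 8, day 4: 0, day 5: 0.
Peak is 14.

14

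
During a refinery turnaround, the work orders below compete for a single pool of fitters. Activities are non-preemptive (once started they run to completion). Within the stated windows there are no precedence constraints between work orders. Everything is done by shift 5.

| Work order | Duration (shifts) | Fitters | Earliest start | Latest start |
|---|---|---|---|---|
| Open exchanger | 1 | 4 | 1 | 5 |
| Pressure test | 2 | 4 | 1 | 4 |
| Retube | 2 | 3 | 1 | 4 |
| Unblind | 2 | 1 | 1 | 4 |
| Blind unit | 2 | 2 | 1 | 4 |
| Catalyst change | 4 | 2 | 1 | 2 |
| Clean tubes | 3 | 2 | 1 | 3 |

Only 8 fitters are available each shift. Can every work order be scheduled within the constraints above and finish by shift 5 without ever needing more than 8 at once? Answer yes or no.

yes

Schedule Open exchanger@1, Pressure test@1, Retube@4, Unblind@3, Blind unit@2, Catalyst change@2, Clean tubes@3: s1:8  s2:8  s3:7  s4:8  s5:7 — peak 8 ≤ 8.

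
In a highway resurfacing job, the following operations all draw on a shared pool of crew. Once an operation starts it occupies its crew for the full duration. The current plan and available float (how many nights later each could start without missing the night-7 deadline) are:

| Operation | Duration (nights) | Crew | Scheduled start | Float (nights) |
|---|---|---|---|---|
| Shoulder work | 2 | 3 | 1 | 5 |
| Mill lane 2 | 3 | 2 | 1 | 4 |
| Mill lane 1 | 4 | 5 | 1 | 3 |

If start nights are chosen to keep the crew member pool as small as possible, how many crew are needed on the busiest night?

5

Early-start (Shoulder work@1, Mill lane 2@1, Mill lane 1@1) gives peak 10: n1:10  n2:10  n3:7  n4:5  n5:0  n6:0  n7:0.
Shift Mill lane 1→4.
Schedule Shoulder work@1, Mill lane 2@1, Mill lane 1@4: n1:5  n2:5  n3:2  n4:5  n5:5  n6:5  n7:5 — peak 5.
Total crew member-nights = 32 over 7 nights ⇒ peak ≥ ⌈32/7⌉ = 5, so 5 is optimal.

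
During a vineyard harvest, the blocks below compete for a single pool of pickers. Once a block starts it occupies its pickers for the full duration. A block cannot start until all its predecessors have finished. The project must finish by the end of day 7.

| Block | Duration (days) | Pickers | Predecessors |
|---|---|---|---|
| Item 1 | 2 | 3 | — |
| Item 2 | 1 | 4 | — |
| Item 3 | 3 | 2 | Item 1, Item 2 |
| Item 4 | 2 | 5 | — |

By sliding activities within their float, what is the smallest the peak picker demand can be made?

Early-start (Item 1@1, Item 2@1, Item 3@3, Item 4@1) gives peak 12: d1:12  d2:8  d3:2  d4:2  d5:2  d6:0  d7:0.
Shift Item 4→3.
Schedule Item 1@1, Item 2@1, Item 3@3, Item 4@3: d1:7  d2:3  d3:7  d4:7  d5:2  d6:0  d7:0 — peak 7.

7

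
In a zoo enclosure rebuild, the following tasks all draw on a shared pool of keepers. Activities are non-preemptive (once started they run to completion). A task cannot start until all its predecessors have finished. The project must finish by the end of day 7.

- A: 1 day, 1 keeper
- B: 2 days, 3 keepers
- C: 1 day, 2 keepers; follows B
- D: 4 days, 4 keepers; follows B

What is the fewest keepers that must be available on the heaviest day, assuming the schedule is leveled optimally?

Early-start (A@1, B@1, C@3, D@3) gives peak 6: d1:4  d2:3  d3:6  d4:4  d5:4  d6:4  d7:0.
Shift D→4.
Schedule A@1, B@1, C@3, D@4: d1:4  d2:3  d3:2  d4:4  d5:4  d6:4  d7:4 — peak 4.
Total keeper-days = 25 over 7 days ⇒ peak ≥ ⌈25/7⌉ = 4, so 4 is optimal.

4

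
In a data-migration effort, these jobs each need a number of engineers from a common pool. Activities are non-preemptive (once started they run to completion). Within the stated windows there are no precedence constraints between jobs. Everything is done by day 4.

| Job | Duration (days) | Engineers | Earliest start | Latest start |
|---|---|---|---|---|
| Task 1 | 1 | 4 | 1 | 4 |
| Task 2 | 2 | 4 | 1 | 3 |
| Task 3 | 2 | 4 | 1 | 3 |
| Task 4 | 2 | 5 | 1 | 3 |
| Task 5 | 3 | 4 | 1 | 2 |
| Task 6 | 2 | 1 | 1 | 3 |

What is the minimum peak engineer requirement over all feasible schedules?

12

Early-start (Task 1@1, Task 2@1, Task 3@1, Task 4@1, Task 5@1, Task 6@1) gives peak 22: d1:22  d2:18  d3:4  d4:0.
Shift Task 4→3, Task 5→2, Task 6→3.
Schedule Task 1@1, Task 2@1, Task 3@1, Task 4@3, Task 5@2, Task 6@3: d1:12  d2:12  d3:10  d4:10 — peak 12.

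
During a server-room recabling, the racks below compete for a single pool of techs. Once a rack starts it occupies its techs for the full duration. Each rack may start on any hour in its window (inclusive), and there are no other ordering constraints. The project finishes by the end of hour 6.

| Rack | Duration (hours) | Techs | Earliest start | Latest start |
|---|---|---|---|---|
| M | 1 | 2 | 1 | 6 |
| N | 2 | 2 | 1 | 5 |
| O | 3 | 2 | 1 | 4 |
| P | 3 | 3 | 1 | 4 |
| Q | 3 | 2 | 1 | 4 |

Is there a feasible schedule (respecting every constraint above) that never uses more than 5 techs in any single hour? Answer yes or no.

yes

Schedule M@1, N@2, O@1, P@4, Q@4: h1:4  h2:4  h3:4  h4:5  h5:5  h6:5 — peak 5 ≤ 5.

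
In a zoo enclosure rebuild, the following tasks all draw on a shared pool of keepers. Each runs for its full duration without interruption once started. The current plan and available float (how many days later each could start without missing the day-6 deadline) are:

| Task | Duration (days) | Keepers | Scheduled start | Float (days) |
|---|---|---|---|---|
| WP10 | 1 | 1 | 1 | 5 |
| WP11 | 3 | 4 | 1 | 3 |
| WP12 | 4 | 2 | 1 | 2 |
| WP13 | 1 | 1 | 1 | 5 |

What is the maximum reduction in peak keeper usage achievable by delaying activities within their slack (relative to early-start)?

2

Early-start peak: d1:8  d2:6  d3:6  d4:2  d5:0  d6:0 ⇒ 8.
Leveled (WP10@1, WP11@1, WP12@2, WP13@1): d1:6  d2:6  d3:6  d4:2  d5:2  d6:0 ⇒ 6.
Reduction 8 − 6 = 2.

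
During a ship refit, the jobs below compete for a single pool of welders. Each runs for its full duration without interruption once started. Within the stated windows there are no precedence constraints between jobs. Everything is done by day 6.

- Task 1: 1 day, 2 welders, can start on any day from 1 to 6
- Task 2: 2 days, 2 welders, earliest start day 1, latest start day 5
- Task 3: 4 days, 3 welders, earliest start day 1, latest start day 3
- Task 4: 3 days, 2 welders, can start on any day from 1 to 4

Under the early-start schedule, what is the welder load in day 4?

At early start, day 4 has: Task 3.
Demand: 3 = 3.

3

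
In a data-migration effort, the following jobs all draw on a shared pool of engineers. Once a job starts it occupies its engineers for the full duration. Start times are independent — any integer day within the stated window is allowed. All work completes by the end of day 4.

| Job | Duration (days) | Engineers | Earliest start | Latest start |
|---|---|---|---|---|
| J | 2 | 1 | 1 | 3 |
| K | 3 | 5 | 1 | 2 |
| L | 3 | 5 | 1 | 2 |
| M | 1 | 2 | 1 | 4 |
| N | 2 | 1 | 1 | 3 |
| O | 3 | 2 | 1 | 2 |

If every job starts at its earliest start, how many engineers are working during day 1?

16

At early start, day 1 has: J, K, L, M, N, O.
Demand: 1 + 5 + 5 + 2 + 1 + 2 = 16.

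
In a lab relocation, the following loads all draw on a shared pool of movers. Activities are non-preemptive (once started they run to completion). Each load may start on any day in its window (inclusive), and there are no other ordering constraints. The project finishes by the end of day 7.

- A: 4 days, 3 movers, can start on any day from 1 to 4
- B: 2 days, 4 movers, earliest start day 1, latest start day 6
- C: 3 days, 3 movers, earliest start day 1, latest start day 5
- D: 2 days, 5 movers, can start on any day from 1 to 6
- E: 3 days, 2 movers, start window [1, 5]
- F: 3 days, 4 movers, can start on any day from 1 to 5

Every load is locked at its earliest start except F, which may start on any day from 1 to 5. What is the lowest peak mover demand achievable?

17

F@1: d1:21  d2:21  d3:12  d4:3  d5:0  d6:0  d7:0 → peak 21
F@2: d1:17  d2:21  d3:12  d4:7  d5:0  d6:0  d7:0 → peak 21
F@3: d1:17  d2:17  d3:12  d4:7  d5:4  d6:0  d7:0 → peak 17
F@4: d1:17  d2:17  d3:8  d4:7  d5:4  d6:4  d7:0 → peak 17
F@5: d1:17  d2:17  d3:8  d4:3  d5:4  d6:4  d7:4 → peak 17
Best is F@3, peak 17.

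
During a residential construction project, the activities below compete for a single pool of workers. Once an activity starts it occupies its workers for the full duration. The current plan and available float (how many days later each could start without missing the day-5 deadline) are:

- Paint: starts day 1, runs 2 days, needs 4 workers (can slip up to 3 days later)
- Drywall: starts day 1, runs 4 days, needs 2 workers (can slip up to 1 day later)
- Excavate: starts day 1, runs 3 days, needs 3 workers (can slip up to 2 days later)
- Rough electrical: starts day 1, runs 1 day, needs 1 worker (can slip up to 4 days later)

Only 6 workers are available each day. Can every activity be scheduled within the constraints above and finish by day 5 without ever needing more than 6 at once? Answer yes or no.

Schedule Paint@1, Drywall@1, Excavate@3, Rough electrical@3: d1:6  d2:6  d3:6  d4:5  d5:3 — peak 6 ≤ 6.

yes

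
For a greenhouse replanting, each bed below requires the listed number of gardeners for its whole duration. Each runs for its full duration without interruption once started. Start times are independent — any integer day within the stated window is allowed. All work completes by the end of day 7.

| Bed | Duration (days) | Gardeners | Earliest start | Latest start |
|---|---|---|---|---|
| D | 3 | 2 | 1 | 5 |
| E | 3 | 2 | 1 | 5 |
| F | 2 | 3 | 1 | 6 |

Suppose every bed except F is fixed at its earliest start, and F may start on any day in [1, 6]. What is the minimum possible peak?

F@1: d1:7  d2:7  d3:4  d4:0  d5:0  d6:0  d7:0 → peak 7
F@2: d1:4  d2:7  d3:7  d4:0  d5:0  d6:0  d7:0 → peak 7
F@3: d1:4  d2:4  d3:7  d4:3  d5:0  d6:0  d7:0 → peak 7
F@4: d1:4  d2:4  d3:4  d4:3  d5:3  d6:0  d7:0 → peak 4
F@5: d1:4  d2:4  d3:4  d4:0  d5:3  d6:3  d7:0 → peak 4
F@6: d1:4  d2:4  d3:4  d4:0  d5:0  d6:3  d7:3 → peak 4
Best is F@4, peak 4.

4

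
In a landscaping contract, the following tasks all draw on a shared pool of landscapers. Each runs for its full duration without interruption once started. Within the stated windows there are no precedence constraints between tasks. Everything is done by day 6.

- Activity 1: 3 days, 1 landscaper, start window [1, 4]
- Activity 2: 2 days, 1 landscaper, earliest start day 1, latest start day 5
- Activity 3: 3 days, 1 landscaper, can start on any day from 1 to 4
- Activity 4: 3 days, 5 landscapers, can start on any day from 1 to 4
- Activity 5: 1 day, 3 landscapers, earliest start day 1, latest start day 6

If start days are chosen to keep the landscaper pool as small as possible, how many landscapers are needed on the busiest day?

5

Early-start (Activity 1@1, Activity 2@1, Activity 3@1, Activity 4@1, Activity 5@1) gives peak 11: d1:11  d2:8  d3:7  d4:0  d5:0  d6:0.
Shift Activity 4→4, Activity 5→3.
Schedule Activity 1@1, Activity 2@1, Activity 3@1, Activity 4@4, Activity 5@3: d1:3  d2:3  d3:5  d4:5  d5:5  d6:5 — peak 5.
Total landscaper-days = 26 over 6 days ⇒ peak ≥ ⌈26/6⌉ = 5, so 5 is optimal.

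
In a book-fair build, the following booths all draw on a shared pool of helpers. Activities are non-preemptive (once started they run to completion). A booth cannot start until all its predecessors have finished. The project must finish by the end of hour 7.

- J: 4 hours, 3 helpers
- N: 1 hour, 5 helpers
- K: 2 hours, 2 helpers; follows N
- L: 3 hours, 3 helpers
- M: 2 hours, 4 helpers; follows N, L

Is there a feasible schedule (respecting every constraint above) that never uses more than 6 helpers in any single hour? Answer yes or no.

Schedule J@1, N@5, K@6, L@1, M@6: h1:6  h2:6  h3:6  h4:3  h5:5  h6:6  h7:6 — peak 6 ≤ 6.

yes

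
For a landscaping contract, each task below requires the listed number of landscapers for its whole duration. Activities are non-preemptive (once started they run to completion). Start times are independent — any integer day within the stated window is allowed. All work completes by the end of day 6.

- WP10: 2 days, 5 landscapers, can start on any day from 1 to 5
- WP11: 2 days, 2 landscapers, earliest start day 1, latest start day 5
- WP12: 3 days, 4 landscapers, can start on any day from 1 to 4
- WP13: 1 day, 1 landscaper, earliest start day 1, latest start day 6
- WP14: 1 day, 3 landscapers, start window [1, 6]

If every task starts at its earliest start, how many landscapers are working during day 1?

At early start, day 1 has: WP10, WP11, WP12, WP13, WP14.
Demand: 5 + 2 + 4 + 1 + 3 = 15.

15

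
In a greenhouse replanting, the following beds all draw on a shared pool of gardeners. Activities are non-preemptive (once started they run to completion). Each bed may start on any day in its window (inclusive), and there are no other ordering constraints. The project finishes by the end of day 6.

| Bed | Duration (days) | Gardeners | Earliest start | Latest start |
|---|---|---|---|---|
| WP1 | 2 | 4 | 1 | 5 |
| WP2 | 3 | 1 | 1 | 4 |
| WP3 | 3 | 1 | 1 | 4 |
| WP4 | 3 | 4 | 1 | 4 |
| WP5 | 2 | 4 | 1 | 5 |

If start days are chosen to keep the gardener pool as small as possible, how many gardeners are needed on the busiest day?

Early-start (WP1@1, WP2@1, WP3@1, WP4@1, WP5@1) gives peak 14: d1:14  d2:14  d3:6  d4:0  d5:0  d6:0.
Shift WP4→3, WP5→4.
Schedule WP1@1, WP2@1, WP3@1, WP4@3, WP5@4: d1:6  d2:6  d3:6  d4:8  d5:8  d6:0 — peak 8.

8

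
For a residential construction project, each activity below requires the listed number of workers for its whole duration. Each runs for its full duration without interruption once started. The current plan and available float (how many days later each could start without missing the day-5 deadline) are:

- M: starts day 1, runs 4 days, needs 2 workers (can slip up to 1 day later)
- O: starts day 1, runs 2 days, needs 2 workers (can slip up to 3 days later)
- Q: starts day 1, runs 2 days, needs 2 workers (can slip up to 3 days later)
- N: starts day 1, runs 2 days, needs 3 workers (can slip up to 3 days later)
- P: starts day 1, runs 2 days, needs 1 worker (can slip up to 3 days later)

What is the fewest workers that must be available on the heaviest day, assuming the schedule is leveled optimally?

6

Early-start (M@1, O@1, Q@1, N@1, P@1) gives peak 10: d1:10  d2:10  d3:2  d4:2  d5:0.
Shift N→3, P→3.
Schedule M@1, O@1, Q@1, N@3, P@3: d1:6  d2:6  d3:6  d4:6  d5:0 — peak 6.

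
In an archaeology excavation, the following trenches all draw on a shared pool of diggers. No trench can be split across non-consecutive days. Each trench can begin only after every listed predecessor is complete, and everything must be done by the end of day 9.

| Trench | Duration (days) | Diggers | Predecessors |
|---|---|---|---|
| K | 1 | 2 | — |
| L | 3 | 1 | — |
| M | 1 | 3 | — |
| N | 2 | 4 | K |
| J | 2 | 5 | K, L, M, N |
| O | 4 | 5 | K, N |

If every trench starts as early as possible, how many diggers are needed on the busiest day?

10

Early-start schedule: K@1, L@1, M@1, N@2, J@4, O@4.
Load per day: day 1: 6, day 2: 5, day 3: 5, day 4: 10, day 5: 10, day 6: 5, day 7: 5, day 8: 0, day 9: 0.
Peak is 10.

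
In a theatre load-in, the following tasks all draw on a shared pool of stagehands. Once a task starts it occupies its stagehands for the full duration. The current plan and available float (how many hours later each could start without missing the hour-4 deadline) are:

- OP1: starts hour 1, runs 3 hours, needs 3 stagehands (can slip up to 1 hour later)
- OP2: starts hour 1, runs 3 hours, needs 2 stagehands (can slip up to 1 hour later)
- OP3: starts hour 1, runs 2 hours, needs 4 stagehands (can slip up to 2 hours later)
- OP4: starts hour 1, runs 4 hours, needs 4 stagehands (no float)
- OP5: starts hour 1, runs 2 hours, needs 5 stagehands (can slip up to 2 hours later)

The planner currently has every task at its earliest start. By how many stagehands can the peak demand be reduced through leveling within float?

Early-start peak: h1:18  h2:18  h3:9  h4:4 ⇒ 18.
Leveled (OP1@1, OP2@1, OP3@1, OP4@1, OP5@3): h1:13  h2:13  h3:14  h4:9 ⇒ 14.
Reduction 18 − 14 = 4.

4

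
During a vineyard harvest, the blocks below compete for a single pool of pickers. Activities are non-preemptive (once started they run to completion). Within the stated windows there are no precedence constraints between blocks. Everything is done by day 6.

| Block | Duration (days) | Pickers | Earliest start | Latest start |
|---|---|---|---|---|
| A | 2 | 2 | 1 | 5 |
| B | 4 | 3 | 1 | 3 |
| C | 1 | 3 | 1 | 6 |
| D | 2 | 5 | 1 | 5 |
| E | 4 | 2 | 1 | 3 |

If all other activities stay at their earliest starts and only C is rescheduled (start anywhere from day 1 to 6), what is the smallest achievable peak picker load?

12

C@1: d1:15  d2:12  d3:5  d4:5  d5:0  d6:0 → peak 15
C@2: d1:12  d2:15  d3:5  d4:5  d5:0  d6:0 → peak 15
C@3: d1:12  d2:12  d3:8  d4:5  d5:0  d6:0 → peak 12
C@4: d1:12  d2:12  d3:5  d4:8  d5:0  d6:0 → peak 12
C@5: d1:12  d2:12  d3:5  d4:5  d5:3  d6:0 → peak 12
C@6: d1:12  d2:12  d3:5  d4:5  d5:0  d6:3 → peak 12
Best is C@3, peak 12.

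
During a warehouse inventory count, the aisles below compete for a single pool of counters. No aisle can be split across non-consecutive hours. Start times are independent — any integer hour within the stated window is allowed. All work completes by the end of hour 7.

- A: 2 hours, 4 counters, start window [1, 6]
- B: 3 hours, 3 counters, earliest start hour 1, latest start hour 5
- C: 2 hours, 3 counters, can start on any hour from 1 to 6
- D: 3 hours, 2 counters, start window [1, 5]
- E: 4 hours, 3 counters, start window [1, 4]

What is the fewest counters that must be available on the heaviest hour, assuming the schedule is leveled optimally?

6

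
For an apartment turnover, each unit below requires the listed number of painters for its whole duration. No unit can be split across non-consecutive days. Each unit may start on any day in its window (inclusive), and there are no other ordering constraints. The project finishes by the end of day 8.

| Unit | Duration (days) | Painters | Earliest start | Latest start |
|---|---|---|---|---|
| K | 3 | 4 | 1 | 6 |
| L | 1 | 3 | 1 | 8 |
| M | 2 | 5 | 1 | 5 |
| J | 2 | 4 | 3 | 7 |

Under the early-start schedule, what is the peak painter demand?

12

Early-start schedule: K@1, L@1, M@1, J@3.
Load per day: day 1: 12, day 2: 9, day 3: 8, day 4: 4, day 5: 0, day 6: 0, day 7: 0, day 8: 0.
Peak is 12.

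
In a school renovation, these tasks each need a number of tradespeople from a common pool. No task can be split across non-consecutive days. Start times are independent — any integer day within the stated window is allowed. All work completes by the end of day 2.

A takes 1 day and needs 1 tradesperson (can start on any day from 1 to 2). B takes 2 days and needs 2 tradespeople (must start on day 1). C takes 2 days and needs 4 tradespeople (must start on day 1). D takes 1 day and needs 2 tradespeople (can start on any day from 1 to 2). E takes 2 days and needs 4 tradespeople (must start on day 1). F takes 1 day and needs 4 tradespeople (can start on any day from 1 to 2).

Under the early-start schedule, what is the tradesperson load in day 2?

At early start, day 2 has: B, C, E.
Demand: 2 + 4 + 4 = 10.

10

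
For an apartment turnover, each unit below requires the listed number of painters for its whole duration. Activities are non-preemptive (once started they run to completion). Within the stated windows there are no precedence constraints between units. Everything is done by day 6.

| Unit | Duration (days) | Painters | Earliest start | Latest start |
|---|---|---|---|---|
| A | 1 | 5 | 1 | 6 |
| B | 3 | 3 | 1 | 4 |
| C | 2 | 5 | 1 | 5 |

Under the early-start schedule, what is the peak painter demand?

Early-start schedule: A@1, B@1, C@1.
Load per day: day 1: 13, day 2: 8, day 3: 3, day 4: 0, day 5: 0, day 6: 0.
Peak is 13.

13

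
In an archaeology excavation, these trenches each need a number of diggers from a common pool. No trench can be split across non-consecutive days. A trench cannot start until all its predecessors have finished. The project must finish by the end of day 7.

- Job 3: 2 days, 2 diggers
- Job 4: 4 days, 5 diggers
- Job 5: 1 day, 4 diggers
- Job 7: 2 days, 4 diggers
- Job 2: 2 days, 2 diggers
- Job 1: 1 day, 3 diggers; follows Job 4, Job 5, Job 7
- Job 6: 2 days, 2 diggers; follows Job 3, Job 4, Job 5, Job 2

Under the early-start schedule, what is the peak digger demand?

Early-start schedule: Job 3@1, Job 4@1, Job 5@1, Job 7@1, Job 2@1, Job 1@5, Job 6@5.
Load per day: day 1: 17, day 2: 13, day 3: 5, day 4: 5, day 5: 5, day 6: 2, day 7: 0.
Peak is 17.

17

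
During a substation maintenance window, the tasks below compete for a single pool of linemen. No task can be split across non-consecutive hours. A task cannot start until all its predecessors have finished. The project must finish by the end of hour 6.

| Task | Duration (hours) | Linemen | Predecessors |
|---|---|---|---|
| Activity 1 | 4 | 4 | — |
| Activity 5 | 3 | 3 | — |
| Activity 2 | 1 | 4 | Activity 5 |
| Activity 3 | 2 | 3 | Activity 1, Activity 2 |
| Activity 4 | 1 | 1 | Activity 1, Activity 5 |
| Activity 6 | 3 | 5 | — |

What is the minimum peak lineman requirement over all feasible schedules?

Schedule Activity 1@1, Activity 5@1, Activity 2@4, Activity 3@5, Activity 4@5, Activity 6@1: h1:12  h2:12  h3:12  h4:8  h5:4  h6:3 — peak 12.
No arrangement of the 8 feasible schedules does better.

12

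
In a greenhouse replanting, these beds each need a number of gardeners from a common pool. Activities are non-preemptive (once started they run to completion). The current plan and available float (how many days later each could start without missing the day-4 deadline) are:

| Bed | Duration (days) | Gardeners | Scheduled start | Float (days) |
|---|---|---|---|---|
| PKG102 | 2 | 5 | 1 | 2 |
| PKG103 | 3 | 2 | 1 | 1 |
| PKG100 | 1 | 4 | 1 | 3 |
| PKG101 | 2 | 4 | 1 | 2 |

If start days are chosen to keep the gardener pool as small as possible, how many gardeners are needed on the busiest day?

8

Early-start (PKG102@1, PKG103@1, PKG100@1, PKG101@1) gives peak 15: d1:15  d2:11  d3:2  d4:0.
Shift PKG100→4, PKG101→3.
Schedule PKG102@1, PKG103@1, PKG100@4, PKG101@3: d1:7  d2:7  d3:6  d4:8 — peak 8.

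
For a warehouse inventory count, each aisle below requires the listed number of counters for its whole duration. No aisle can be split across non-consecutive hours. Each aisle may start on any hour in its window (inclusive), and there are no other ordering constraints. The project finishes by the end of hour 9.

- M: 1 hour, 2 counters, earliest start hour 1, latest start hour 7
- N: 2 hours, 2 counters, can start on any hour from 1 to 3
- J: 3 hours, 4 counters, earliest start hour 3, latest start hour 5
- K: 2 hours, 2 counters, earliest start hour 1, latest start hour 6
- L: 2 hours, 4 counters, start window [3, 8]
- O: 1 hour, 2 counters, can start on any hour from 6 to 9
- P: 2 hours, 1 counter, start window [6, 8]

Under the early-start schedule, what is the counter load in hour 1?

At early start, hour 1 has: M, N, K.
Demand: 2 + 2 + 2 = 6.

6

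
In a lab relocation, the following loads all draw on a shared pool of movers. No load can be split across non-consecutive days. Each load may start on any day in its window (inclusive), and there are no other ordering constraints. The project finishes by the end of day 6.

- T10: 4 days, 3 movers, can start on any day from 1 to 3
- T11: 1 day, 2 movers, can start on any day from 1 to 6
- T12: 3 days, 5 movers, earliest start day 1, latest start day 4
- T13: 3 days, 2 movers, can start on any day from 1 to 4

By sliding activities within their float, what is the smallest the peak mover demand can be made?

Early-start (T10@1, T11@1, T12@1, T13@1) gives peak 12: d1:12  d2:10  d3:10  d4:3  d5:0  d6:0.
Shift T12→4.
Schedule T10@1, T11@1, T12@4, T13@1: d1:7  d2:5  d3:5  d4:8  d5:5  d6:5 — peak 8.

8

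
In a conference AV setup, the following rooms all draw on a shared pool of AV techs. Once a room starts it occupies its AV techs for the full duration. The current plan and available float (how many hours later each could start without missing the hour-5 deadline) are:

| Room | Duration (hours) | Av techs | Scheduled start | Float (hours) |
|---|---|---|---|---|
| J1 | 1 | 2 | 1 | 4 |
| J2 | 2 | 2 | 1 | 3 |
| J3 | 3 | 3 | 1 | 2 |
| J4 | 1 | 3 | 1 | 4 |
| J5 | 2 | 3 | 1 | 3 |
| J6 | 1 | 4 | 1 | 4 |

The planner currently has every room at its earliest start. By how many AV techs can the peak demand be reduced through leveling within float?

11

Early-start peak: h1:17  h2:8  h3:3  h4:0  h5:0 ⇒ 17.
Leveled (J1@1, J2@1, J3@3, J4@3, J5@4, J6@2): h1:4  h2:6  h3:6  h4:6  h5:6 ⇒ 6.
Reduction 17 − 6 = 11.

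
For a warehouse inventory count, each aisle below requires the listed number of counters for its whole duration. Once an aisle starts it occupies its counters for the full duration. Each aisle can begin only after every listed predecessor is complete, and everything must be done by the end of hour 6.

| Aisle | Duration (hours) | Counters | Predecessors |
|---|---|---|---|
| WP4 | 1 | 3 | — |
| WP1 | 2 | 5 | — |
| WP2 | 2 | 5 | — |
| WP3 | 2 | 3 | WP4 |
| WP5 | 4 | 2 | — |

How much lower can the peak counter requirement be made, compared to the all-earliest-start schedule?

7

Early-start peak: h1:15  h2:15  h3:5  h4:2  h5:0  h6:0 ⇒ 15.
Leveled (WP4@1, WP1@1, WP2@3, WP3@5, WP5@2): h1:8  h2:7  h3:7  h4:7  h5:5  h6:3 ⇒ 8.
Reduction 15 − 8 = 7.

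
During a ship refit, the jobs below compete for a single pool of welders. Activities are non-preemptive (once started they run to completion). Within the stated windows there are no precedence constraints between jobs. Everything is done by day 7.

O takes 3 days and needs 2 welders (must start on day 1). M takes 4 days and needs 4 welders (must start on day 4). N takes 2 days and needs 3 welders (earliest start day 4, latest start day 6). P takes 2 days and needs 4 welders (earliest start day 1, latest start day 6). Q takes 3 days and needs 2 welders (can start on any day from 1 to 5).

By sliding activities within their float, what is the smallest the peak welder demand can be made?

7

Early-start (O@1, M@4, N@4, P@1, Q@1) gives peak 8: d1:8  d2:8  d3:4  d4:7  d5:7  d6:4  d7:4.
Shift N→6, Q→3.
Schedule O@1, M@4, N@6, P@1, Q@3: d1:6  d2:6  d3:4  d4:6  d5:6  d6:7  d7:7 — peak 7.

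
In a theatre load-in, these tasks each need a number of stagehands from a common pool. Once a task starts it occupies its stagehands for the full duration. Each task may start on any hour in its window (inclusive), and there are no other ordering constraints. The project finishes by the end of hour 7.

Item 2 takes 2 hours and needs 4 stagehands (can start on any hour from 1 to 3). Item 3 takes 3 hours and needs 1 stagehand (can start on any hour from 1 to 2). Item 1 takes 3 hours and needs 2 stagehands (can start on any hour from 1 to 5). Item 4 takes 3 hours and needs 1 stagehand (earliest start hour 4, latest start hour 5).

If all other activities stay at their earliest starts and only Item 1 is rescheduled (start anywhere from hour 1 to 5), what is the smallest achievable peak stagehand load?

5

Item 1@1: h1:7  h2:7  h3:3  h4:1  h5:1  h6:1  h7:0 → peak 7
Item 1@2: h1:5  h2:7  h3:3  h4:3  h5:1  h6:1  h7:0 → peak 7
Item 1@3: h1:5  h2:5  h3:3  h4:3  h5:3  h6:1  h7:0 → peak 5
Item 1@4: h1:5  h2:5  h3:1  h4:3  h5:3  h6:3  h7:0 → peak 5
Item 1@5: h1:5  h2:5  h3:1  h4:1  h5:3  h6:3  h7:2 → peak 5
Best is Item 1@3, peak 5.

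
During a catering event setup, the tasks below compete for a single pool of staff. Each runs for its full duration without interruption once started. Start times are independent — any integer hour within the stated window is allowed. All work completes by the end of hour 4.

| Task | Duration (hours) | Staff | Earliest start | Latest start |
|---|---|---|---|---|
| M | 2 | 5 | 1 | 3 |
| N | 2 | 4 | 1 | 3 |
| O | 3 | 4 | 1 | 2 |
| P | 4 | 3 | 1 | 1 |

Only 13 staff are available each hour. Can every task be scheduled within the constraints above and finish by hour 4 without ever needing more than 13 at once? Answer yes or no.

yes

Schedule M@1, N@3, O@1, P@1: h1:12  h2:12  h3:11  h4:7 — peak 12 ≤ 13.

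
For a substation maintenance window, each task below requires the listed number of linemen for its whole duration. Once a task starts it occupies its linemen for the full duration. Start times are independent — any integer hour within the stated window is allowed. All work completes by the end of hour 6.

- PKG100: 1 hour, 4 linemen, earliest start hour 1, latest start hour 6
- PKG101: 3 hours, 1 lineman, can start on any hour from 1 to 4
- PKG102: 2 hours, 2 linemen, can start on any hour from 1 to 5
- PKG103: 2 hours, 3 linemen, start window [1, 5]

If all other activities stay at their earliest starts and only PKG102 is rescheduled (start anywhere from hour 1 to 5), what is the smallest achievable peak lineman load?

8

PKG102@1: h1:10  h2:6  h3:1  h4:0  h5:0  h6:0 → peak 10
PKG102@2: h1:8  h2:6  h3:3  h4:0  h5:0  h6:0 → peak 8
PKG102@3: h1:8  h2:4  h3:3  h4:2  h5:0  h6:0 → peak 8
PKG102@4: h1:8  h2:4  h3:1  h4:2  h5:2  h6:0 → peak 8
PKG102@5: h1:8  h2:4  h3:1  h4:0  h5:2  h6:2 → peak 8
Best is PKG102@2, peak 8.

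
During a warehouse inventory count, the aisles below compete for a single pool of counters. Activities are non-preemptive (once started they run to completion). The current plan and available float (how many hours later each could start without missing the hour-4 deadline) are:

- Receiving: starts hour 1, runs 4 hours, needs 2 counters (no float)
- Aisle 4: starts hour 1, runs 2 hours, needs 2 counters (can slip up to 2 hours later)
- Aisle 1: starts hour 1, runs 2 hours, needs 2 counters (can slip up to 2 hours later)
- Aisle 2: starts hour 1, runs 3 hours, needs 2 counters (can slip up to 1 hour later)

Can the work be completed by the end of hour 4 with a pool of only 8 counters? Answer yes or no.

yes

Schedule Receiving@1, Aisle 4@1, Aisle 1@3, Aisle 2@1: h1:6  h2:6  h3:6  h4:4 — peak 6 ≤ 8.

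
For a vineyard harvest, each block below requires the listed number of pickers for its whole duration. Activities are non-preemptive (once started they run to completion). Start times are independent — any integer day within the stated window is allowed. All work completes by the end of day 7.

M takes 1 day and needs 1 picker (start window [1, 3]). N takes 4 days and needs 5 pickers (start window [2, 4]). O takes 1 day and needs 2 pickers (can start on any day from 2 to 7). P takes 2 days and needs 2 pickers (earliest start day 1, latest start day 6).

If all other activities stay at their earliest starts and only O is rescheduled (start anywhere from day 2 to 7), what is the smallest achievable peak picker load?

7

O@2: d1:3  d2:9  d3:5  d4:5  d5:5  d6:0  d7:0 → peak 9
O@3: d1:3  d2:7  d3:7  d4:5  d5:5  d6:0  d7:0 → peak 7
O@4: d1:3  d2:7  d3:5  d4:7  d5:5  d6:0  d7:0 → peak 7
O@5: d1:3  d2:7  d3:5  d4:5  d5:7  d6:0  d7:0 → peak 7
O@6: d1:3  d2:7  d3:5  d4:5  d5:5  d6:2  d7:0 → peak 7
O@7: d1:3  d2:7  d3:5  d4:5  d5:5  d6:0  d7:2 → peak 7
Best is O@3, peak 7.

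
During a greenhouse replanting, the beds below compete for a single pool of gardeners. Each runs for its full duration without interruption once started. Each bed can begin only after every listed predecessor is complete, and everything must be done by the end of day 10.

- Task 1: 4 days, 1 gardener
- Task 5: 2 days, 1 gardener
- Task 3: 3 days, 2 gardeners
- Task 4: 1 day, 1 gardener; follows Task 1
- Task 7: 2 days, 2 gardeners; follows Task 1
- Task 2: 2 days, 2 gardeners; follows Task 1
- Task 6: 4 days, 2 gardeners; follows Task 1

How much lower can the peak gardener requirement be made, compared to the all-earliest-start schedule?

3

Early-start peak: d1:4  d2:4  d3:3  d4:1  d5:7  d6:6  d7:2  d8:2  d9:0  d10:0 ⇒ 7.
Leveled (Task 1@1, Task 5@1, Task 3@1, Task 4@5, Task 7@5, Task 2@6, Task 6@7): d1:4  d2:4  d3:3  d4:1  d5:3  d6:4  d7:4  d8:2  d9:2  d10:2 ⇒ 4.
Reduction 7 − 4 = 3.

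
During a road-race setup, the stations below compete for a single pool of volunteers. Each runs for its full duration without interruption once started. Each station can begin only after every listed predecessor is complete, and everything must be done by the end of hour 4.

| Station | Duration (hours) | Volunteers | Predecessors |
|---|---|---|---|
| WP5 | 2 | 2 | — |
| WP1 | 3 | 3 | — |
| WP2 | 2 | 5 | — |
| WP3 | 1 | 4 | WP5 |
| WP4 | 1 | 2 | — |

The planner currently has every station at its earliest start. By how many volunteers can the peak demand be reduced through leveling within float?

Early-start peak: h1:12  h2:10  h3:7  h4:0 ⇒ 12.
Leveled (WP5@1, WP1@1, WP2@3, WP3@4, WP4@1): h1:7  h2:5  h3:8  h4:9 ⇒ 9.
Reduction 12 − 9 = 3.

3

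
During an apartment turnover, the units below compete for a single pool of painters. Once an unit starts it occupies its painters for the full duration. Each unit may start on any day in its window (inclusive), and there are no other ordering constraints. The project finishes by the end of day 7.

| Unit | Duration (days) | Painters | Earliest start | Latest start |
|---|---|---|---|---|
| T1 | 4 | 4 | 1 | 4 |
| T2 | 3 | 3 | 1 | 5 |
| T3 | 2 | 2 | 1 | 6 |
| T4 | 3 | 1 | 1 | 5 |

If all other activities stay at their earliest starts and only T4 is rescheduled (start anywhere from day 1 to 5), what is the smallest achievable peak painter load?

T4@1: d1:10  d2:10  d3:8  d4:4  d5:0  d6:0  d7:0 → peak 10
T4@2: d1:9  d2:10  d3:8  d4:5  d5:0  d6:0  d7:0 → peak 10
T4@3: d1:9  d2:9  d3:8  d4:5  d5:1  d6:0  d7:0 → peak 9
T4@4: d1:9  d2:9  d3:7  d4:5  d5:1  d6:1  d7:0 → peak 9
T4@5: d1:9  d2:9  d3:7  d4:4  d5:1  d6:1  d7:1 → peak 9
Best is T4@3, peak 9.

9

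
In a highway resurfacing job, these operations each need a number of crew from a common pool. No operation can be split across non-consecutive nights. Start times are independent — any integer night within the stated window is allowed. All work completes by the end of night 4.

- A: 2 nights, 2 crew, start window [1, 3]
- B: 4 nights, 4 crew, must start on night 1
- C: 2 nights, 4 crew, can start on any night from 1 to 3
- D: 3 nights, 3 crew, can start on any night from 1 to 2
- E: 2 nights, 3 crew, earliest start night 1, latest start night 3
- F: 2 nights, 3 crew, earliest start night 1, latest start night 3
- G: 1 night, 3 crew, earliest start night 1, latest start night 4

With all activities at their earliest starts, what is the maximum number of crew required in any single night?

Early-start schedule: A@1, B@1, C@1, D@1, E@1, F@1, G@1.
Load per night: night 1: 22, night 2: 19, night 3: 7, night 4: 4.
Peak is 22.

22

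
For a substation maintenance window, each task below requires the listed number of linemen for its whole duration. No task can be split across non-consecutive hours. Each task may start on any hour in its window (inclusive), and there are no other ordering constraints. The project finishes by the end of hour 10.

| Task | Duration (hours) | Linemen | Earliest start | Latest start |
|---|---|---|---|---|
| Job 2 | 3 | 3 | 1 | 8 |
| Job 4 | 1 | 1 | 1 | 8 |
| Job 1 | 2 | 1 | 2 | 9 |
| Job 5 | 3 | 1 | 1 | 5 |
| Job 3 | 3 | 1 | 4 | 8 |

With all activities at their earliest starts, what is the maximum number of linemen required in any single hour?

5

Early-start schedule: Job 2@1, Job 4@1, Job 1@2, Job 5@1, Job 3@4.
Load per hour: hour 1: 5, hour 2: 5, hour 3: 5, hour 4: 1, hour 5: 1, hour 6: 1, hour 7: 0, hour 8: 0, hour 9: 0, hour 10: 0.
Peak is 5.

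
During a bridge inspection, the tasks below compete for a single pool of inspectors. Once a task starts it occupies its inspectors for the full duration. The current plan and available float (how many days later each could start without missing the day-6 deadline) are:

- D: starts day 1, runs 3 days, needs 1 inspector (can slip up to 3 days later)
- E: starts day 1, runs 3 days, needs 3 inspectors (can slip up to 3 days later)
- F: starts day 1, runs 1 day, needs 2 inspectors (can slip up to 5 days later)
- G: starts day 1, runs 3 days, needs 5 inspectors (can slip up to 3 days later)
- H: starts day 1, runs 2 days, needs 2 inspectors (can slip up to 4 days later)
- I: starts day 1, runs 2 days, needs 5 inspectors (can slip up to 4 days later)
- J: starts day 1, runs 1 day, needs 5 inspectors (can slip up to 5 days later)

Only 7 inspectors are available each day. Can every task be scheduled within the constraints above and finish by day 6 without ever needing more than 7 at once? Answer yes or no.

no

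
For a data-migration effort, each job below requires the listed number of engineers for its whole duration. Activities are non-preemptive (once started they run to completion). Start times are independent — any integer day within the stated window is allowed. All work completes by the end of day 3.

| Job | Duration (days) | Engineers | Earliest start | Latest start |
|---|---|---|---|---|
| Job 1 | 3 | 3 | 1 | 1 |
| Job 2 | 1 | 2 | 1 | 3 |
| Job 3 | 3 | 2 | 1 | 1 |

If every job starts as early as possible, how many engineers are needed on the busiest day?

Early-start schedule: Job 1@1, Job 2@1, Job 3@1.
Load per day: day 1: 7, day 2: 5, day 3: 5.
Peak is 7.

7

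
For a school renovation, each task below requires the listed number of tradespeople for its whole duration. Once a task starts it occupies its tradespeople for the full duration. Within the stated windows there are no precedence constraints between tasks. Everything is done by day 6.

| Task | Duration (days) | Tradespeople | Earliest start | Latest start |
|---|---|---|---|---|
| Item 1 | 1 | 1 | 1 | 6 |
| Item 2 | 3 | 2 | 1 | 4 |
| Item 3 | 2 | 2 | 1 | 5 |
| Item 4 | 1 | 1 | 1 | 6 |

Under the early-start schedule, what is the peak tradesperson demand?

6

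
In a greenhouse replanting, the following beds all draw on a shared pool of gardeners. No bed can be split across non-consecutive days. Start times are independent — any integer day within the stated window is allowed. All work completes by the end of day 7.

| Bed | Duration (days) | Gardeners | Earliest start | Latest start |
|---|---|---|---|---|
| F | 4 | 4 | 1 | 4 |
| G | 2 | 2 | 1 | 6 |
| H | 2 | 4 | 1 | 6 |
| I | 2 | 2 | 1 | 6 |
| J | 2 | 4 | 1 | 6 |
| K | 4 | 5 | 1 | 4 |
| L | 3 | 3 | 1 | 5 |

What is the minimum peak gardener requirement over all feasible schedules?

Early-start (F@1, G@1, H@1, I@1, J@1, K@1, L@1) gives peak 24: d1:24  d2:24  d3:12  d4:9  d5:0  d6:0  d7:0.
Shift H→5, I→3, J→5, L→5.
Schedule F@1, G@1, H@5, I@3, J@5, K@1, L@5: d1:11  d2:11  d3:11  d4:11  d5:11  d6:11  d7:3 — peak 11.

11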